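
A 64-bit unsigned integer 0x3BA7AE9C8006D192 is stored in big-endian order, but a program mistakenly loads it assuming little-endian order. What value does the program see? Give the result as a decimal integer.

Stored big-endian, the bytes at ascending addresses are 3B A7 AE 9C 80 06 D1 92.
Read back as little-endian, the first byte is least significant, giving 0x92D106809CAEA73B.
0x92D106809CAEA73B = 10579244149124278075.

10579244149124278075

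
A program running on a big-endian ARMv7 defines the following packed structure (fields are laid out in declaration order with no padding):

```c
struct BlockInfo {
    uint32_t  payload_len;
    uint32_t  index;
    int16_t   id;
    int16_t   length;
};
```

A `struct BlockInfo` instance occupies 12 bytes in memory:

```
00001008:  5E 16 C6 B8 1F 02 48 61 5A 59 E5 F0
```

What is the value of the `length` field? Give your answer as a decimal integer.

`length` follows `payload_len` (4 B), `index` (4 B), `id` (2 B), so it starts at offset 4 + 4 + 2 = 10 and occupies 2 bytes.
Bytes at offsets 10..11: E5 F0.
In big-endian order the high byte comes first in memory.
The bytes are already most-significant first: 0xE5F0.
Top bit is set, so as a signed 16-bit value this is 0xE5F0 − 2^16 = -6672.

-6672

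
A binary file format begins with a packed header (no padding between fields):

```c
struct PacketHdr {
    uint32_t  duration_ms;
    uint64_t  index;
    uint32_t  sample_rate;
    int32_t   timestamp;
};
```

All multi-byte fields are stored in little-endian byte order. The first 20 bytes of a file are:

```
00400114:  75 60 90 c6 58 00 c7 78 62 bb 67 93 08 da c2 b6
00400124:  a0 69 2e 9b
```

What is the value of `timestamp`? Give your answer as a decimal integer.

-1691457120

`timestamp` follows `duration_ms` (4 B), `index` (8 B), `sample_rate` (4 B), so it starts at offset 4 + 8 + 4 = 16 and occupies 4 bytes.
Bytes at offsets 16..19: A0 69 2E 9B.
Little-endian stores the least-significant byte at the lowest address.
Reassemble most-significant byte first: 9B 2E 69 A0 → 0x9B2E69A0.
Top bit is set, so as a signed 32-bit value this is 0x9B2E69A0 − 2^32 = -1691457120.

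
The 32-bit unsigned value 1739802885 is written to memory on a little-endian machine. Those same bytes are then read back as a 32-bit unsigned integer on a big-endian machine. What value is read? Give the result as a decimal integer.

1739802885 in 32-bit hexadecimal is 0x67B34905.
Stored little-endian, the bytes at ascending addresses are 05 49 B3 67.
Read back as big-endian, the last byte is least significant, giving 0x0549B367.
0x0549B367 = 88716135.

88716135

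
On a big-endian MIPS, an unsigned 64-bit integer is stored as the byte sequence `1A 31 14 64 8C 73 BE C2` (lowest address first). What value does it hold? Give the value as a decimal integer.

1887312140930629314

Big-endian stores the most-significant byte at the lowest address.
The bytes are already most-significant first: 0x1A3114648C73BEC2.
0x1A3114648C73BEC2 = 1887312140930629314.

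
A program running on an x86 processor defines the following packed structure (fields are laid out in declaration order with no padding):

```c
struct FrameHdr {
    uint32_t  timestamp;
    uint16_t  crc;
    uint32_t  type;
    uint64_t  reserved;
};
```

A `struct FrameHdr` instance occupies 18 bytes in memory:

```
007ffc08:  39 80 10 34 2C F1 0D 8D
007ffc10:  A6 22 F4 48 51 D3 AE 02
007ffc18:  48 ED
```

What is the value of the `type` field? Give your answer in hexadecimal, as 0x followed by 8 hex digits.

0x22A68D0D

`type` follows `timestamp` (4 B), `crc` (2 B), so it starts at offset 4 + 2 = 6 and occupies 4 bytes.
Bytes at offsets 6..9: 0D 8D A6 22.
Little-endian stores the least-significant byte at the lowest address.
Reassemble most-significant byte first: 22 A6 8D 0D → 0x22A68D0D.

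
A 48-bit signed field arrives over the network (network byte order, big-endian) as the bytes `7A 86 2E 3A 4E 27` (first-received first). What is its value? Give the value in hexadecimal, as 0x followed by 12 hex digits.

Big-endian: lowest address holds the most-significant byte.
The bytes are already most-significant first: 0x7A862E3A4E27.

0x7A862E3A4E27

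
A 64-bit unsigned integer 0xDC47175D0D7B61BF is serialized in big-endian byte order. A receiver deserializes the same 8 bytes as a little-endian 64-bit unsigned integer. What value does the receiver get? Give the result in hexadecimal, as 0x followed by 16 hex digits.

0xBF617B0D5D1747DC

Stored big-endian, the bytes at ascending addresses are DC 47 17 5D 0D 7B 61 BF.
Read back as little-endian, the first byte is least significant, giving 0xBF617B0D5D1747DC.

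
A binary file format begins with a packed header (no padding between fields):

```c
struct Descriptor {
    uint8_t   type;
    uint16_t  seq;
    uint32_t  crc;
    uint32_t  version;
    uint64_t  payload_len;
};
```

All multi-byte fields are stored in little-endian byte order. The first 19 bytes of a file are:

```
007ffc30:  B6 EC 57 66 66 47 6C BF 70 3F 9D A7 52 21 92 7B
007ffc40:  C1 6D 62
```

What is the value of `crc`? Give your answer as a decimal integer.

`crc` follows `type` (1 B), `seq` (2 B), so it starts at offset 1 + 2 = 3 and occupies 4 bytes.
Bytes at offsets 3..6: 66 66 47 6C.
Little-endian stores the least-significant byte at the lowest address.
Reassemble most-significant byte first: 6C 47 66 66 → 0x6C476666.
0x6C476666 = 1816618598.

1816618598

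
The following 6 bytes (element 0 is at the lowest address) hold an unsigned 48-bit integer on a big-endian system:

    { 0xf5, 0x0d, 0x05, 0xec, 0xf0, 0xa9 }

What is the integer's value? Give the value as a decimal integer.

269436282794153

In big-endian order the high byte comes first in memory.
The bytes are already most-significant first: 0xF50D05ECF0A9.
0xF50D05ECF0A9 = 269436282794153.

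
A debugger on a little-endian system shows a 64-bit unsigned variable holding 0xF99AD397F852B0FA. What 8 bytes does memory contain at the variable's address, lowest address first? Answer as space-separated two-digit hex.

Split into bytes (most-significant first): F9 9A D3 97 F8 52 B0 FA.
Little-endian stores the least-significant byte at the lowest address.
So at ascending addresses the bytes are FA B0 52 F8 97 D3 9A F9.

FA B0 52 F8 97 D3 9A F9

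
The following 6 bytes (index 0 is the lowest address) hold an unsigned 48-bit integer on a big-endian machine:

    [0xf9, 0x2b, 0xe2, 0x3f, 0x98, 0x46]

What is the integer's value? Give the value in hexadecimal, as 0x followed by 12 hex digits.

Big-endian stores the most-significant byte at the lowest address.
The bytes are already most-significant first: 0xF92BE23F9846.

0xF92BE23F9846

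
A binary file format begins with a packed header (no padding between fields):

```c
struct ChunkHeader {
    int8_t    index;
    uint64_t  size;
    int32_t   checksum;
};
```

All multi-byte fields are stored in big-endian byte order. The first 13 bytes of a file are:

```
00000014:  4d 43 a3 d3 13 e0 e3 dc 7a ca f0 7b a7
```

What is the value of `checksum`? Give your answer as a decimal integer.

-890209369

`checksum` follows `index` (1 B), `size` (8 B), so it starts at offset 1 + 8 = 9 and occupies 4 bytes.
Bytes at offsets 9..12: CA F0 7B A7.
Big-endian stores the most-significant byte at the lowest address.
The bytes are already most-significant first: 0xCAF07BA7.
Top bit is set, so as a signed 32-bit value this is 0xCAF07BA7 − 2^32 = -890209369.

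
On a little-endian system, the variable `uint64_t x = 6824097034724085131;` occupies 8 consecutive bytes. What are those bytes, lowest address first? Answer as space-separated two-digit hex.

6824097034724085131 in hexadecimal, padded to 64 bits, is 0x5EB41018F3868D8B.
Split into bytes (most-significant first): 5E B4 10 18 F3 86 8D 8B.
In little-endian order the low byte comes first in memory.
So at ascending addresses the bytes are 8B 8D 86 F3 18 10 B4 5E.

8B 8D 86 F3 18 10 B4 5E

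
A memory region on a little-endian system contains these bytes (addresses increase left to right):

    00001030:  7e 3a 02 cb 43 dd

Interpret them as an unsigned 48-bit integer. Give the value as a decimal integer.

In little-endian order the low byte comes first in memory.
Reassemble most-significant byte first: DD 43 CB 02 3A 7E → 0xDD43CB023A7E.
0xDD43CB023A7E = 243283238468222.

243283238468222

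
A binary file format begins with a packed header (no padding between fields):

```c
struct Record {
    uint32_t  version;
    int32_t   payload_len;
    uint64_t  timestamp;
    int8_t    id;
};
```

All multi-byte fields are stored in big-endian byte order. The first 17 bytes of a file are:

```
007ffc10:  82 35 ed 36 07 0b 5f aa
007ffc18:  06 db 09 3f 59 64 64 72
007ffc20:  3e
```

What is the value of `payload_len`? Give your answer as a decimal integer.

118185898

`payload_len` follows `version` (4 bytes), so it starts at byte offset 4 and occupies 4 bytes.
Bytes at offsets 4..7: 07 0B 5F AA.
Big-endian stores the most-significant byte at the lowest address.
The bytes are already most-significant first: 0x070B5FAA.
0x070B5FAA = 118185898.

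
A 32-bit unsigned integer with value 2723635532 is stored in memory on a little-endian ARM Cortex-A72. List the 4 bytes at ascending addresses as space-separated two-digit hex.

2723635532 in hexadecimal, padded to 32 bits, is 0xA257614C.
Split into bytes (most-significant first): A2 57 61 4C.
Little-endian stores the least-significant byte at the lowest address.
So at ascending addresses the bytes are 4C 61 57 A2.

4C 61 57 A2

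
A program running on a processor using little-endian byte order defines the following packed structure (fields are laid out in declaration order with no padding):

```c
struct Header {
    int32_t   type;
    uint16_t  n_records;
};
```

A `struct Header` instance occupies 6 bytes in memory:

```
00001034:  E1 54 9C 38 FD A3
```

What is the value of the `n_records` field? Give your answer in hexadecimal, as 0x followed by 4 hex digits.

`n_records` follows `type` (4 bytes), so it starts at byte offset 4 and occupies 2 bytes.
Bytes at offsets 4..5: FD A3.
In little-endian order the low byte comes first in memory.
Reassemble most-significant byte first: A3 FD → 0xA3FD.

0xA3FD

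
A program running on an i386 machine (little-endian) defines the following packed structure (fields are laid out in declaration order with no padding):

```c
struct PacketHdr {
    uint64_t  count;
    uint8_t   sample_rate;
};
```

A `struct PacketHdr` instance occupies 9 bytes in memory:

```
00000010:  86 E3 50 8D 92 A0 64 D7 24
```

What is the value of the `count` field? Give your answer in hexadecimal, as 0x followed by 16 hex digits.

`count` is the first field, at byte offset 0, occupying 8 bytes.
Bytes at offsets 0..7: 86 E3 50 8D 92 A0 64 D7.
In little-endian order the low byte comes first in memory.
Reassemble most-significant byte first: D7 64 A0 92 8D 50 E3 86 → 0xD764A0928D50E386.

0xD764A0928D50E386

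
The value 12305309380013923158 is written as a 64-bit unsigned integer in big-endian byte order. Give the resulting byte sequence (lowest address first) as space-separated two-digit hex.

12305309380013923158 in hexadecimal, padded to 64 bits, is 0xAAC53DAF4F031B56.
Split into bytes (most-significant first): AA C5 3D AF 4F 03 1B 56.
Big-endian: lowest address holds the most-significant byte.
So the memory order matches the most-significant-first order: AA C5 3D AF 4F 03 1B 56.

AA C5 3D AF 4F 03 1B 56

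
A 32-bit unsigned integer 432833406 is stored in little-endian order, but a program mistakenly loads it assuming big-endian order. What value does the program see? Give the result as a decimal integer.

2122566681

432833406 in 32-bit hexadecimal is 0x19CC837E.
Stored little-endian, the bytes at ascending addresses are 7E 83 CC 19.
Read back as big-endian, the last byte is least significant, giving 0x7E83CC19.
0x7E83CC19 = 2122566681.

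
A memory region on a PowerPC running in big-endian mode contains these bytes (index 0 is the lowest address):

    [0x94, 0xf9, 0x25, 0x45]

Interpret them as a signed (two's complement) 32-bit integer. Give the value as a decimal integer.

-1795611323

Big-endian stores the most-significant byte at the lowest address.
The bytes are already most-significant first: 0x94F92545.
Top bit is set, so as a signed 32-bit value this is 0x94F92545 − 2^32 = -1795611323.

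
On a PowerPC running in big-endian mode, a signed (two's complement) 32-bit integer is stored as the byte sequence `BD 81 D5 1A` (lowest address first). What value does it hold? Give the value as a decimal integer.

-1115564774

Big-endian stores the most-significant byte at the lowest address.
The bytes are already most-significant first: 0xBD81D51A.
Top bit is set, so as a signed 32-bit value this is 0xBD81D51A − 2^32 = -1115564774.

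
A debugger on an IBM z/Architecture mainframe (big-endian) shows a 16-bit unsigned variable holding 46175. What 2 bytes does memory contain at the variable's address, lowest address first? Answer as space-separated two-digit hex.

46175 in hexadecimal, padded to 16 bits, is 0xB45F.
Split into bytes (most-significant first): B4 5F.
Big-endian: lowest address holds the most-significant byte.
So the memory order matches the most-significant-first order: B4 5F.

B4 5F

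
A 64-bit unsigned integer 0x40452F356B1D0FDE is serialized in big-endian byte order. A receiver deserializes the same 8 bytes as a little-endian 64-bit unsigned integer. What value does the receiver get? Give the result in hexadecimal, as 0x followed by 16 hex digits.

Stored big-endian, the bytes at ascending addresses are 40 45 2F 35 6B 1D 0F DE.
Read back as little-endian, the first byte is least significant, giving 0xDE0F1D6B352F4540.

0xDE0F1D6B352F4540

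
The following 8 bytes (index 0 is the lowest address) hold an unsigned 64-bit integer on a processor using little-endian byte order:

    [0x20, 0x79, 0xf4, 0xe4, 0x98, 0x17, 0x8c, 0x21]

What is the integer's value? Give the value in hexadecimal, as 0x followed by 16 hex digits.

0x218C1798E4F47920

Little-endian stores the least-significant byte at the lowest address.
Reassemble most-significant byte first: 21 8C 17 98 E4 F4 79 20 → 0x218C1798E4F47920.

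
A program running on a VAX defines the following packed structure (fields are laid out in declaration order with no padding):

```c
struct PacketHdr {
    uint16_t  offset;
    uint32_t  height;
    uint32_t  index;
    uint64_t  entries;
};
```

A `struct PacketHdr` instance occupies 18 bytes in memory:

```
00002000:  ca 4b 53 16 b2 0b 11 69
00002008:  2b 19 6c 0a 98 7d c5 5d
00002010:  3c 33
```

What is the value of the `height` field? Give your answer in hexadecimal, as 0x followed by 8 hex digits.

0x0BB21653

`height` follows `offset` (2 bytes), so it starts at byte offset 2 and occupies 4 bytes.
Bytes at offsets 2..5: 53 16 B2 0B.
In little-endian order the low byte comes first in memory.
Reassemble most-significant byte first: 0B B2 16 53 → 0x0BB21653.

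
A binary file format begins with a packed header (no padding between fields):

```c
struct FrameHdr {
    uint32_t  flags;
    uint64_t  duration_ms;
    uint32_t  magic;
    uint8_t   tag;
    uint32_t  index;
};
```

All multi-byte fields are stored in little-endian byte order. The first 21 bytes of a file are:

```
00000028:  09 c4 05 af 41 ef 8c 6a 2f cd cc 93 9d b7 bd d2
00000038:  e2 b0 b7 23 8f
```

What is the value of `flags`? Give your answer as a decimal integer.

2936390665

`flags` is the first field, at byte offset 0, occupying 4 bytes.
Bytes at offsets 0..3: 09 C4 05 AF.
In little-endian order the low byte comes first in memory.
Reassemble most-significant byte first: AF 05 C4 09 → 0xAF05C409.
0xAF05C409 = 2936390665.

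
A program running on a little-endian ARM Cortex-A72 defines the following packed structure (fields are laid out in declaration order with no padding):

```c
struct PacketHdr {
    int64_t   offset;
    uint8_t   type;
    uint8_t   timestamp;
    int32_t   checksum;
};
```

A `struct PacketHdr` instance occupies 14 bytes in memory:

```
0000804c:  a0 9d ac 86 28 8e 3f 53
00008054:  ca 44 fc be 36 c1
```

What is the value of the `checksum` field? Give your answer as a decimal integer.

-1053376772

`checksum` follows `offset` (8 B), `type` (1 B), `timestamp` (1 B), so it starts at offset 8 + 1 + 1 = 10 and occupies 4 bytes.
Bytes at offsets 10..13: FC BE 36 C1.
In little-endian order the low byte comes first in memory.
Reassemble most-significant byte first: C1 36 BE FC → 0xC136BEFC.
Top bit is set, so as a signed 32-bit value this is 0xC136BEFC − 2^32 = -1053376772.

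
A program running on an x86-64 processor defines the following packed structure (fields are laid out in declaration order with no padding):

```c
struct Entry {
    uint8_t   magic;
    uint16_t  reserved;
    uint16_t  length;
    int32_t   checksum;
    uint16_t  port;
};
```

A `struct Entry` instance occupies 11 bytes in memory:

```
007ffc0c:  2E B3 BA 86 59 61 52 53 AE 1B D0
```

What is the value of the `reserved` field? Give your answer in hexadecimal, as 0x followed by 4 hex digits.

0xBAB3

`reserved` follows `magic` (1 byte), so it starts at byte offset 1 and occupies 2 bytes.
Bytes at offsets 1..2: B3 BA.
Little-endian stores the least-significant byte at the lowest address.
Reassemble most-significant byte first: BA B3 → 0xBAB3.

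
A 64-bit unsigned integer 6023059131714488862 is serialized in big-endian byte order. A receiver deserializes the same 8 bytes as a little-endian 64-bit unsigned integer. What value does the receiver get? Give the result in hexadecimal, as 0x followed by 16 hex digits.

0x1ECA03675E349653

6023059131714488862 in 64-bit hexadecimal is 0x5396345E6703CA1E.
Stored big-endian, the bytes at ascending addresses are 53 96 34 5E 67 03 CA 1E.
Read back as little-endian, the first byte is least significant, giving 0x1ECA03675E349653.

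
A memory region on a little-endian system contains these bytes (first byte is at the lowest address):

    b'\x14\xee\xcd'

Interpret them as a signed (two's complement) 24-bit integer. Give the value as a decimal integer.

-3281388

Little-endian: lowest address holds the least-significant byte.
Reassemble most-significant byte first: CD EE 14 → 0xCDEE14.
Top bit is set, so as a signed 24-bit value this is 0xCDEE14 − 2^24 = -3281388.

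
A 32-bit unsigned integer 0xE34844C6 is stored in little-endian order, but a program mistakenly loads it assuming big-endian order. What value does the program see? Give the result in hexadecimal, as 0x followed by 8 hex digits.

0xC64448E3

Stored little-endian, the bytes at ascending addresses are C6 44 48 E3.
Read back as big-endian, the last byte is least significant, giving 0xC64448E3.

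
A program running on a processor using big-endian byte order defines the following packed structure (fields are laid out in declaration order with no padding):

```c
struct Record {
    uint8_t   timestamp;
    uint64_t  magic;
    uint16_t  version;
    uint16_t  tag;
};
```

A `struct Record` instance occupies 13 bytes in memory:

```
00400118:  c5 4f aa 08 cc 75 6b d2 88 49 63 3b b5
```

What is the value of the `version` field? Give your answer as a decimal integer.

18787

`version` follows `timestamp` (1 B), `magic` (8 B), so it starts at offset 1 + 8 = 9 and occupies 2 bytes.
Bytes at offsets 9..10: 49 63.
Big-endian: lowest address holds the most-significant byte.
The bytes are already most-significant first: 0x4963.
0x4963 = 18787.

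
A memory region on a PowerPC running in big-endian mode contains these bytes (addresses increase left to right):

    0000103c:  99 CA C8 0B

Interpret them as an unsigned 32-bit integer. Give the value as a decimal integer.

Big-endian stores the most-significant byte at the lowest address.
The bytes are already most-significant first: 0x99CAC80B.
0x99CAC80B = 2580203531.

2580203531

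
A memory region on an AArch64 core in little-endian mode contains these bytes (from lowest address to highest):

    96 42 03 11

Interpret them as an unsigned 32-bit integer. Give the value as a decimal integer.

Little-endian: lowest address holds the least-significant byte.
Reassemble most-significant byte first: 11 03 42 96 → 0x11034296.
0x11034296 = 285426326.

285426326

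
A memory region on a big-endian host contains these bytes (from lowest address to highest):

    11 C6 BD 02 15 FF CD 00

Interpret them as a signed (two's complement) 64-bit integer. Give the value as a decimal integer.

Big-endian stores the most-significant byte at the lowest address.
The bytes are already most-significant first: 0x11C6BD0215FFCD00.
0x11C6BD0215FFCD00 = 1280918960690154752.

1280918960690154752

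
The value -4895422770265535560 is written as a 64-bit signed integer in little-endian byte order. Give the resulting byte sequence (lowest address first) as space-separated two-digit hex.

Two's complement of -4895422770265535560 in 64 bits: 4895422770265535560 = 0x43F009128F093448; invert → 0xBC0FF6ED70F6CBB7; add 1 → 0xBC0FF6ED70F6CBB8.
Split into bytes (most-significant first): BC 0F F6 ED 70 F6 CB B8.
In little-endian order the low byte comes first in memory.
So at ascending addresses the bytes are B8 CB F6 70 ED F6 0F BC.

B8 CB F6 70 ED F6 0F BC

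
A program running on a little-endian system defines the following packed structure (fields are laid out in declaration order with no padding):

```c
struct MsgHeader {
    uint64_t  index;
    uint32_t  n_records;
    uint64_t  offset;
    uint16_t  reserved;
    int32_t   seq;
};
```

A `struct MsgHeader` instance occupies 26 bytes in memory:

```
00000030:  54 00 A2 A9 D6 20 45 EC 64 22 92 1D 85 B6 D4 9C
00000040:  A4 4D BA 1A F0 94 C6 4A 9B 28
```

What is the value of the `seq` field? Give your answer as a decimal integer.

`seq` follows `index` (8 B), `n_records` (4 B), `offset` (8 B), `reserved` (2 B), so it starts at offset 8 + 4 + 8 + 2 = 22 and occupies 4 bytes.
Bytes at offsets 22..25: C6 4A 9B 28.
In little-endian order the low byte comes first in memory.
Reassemble most-significant byte first: 28 9B 4A C6 → 0x289B4AC6.
0x289B4AC6 = 681265862.

681265862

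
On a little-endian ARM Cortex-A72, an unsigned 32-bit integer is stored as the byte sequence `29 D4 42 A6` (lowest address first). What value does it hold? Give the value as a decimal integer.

Little-endian: lowest address holds the least-significant byte.
Reassemble most-significant byte first: A6 42 D4 29 → 0xA642D429.
0xA642D429 = 2789397545.

2789397545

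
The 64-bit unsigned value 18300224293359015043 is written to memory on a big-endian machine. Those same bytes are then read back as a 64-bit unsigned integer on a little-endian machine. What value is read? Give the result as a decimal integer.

9463368190969378813

18300224293359015043 in 64-bit hexadecimal is 0xFDF775093BA35483.
Stored big-endian, the bytes at ascending addresses are FD F7 75 09 3B A3 54 83.
Read back as little-endian, the first byte is least significant, giving 0x8354A33B0975F7FD.
0x8354A33B0975F7FD = 9463368190969378813.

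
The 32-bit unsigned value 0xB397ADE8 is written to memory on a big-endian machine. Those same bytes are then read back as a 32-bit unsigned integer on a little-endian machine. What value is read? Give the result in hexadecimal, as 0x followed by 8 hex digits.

Stored big-endian, the bytes at ascending addresses are B3 97 AD E8.
Read back as little-endian, the first byte is least significant, giving 0xE8AD97B3.

0xE8AD97B3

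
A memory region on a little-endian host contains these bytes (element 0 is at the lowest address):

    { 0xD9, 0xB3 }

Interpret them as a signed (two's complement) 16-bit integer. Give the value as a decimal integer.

In little-endian order the low byte comes first in memory.
Reassemble most-significant byte first: B3 D9 → 0xB3D9.
Top bit is set, so as a signed 16-bit value this is 0xB3D9 − 2^16 = -19495.

-19495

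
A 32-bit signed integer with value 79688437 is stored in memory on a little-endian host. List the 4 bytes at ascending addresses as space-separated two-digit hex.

F5 F2 BF 04

79688437 in hexadecimal, padded to 32 bits, is 0x04BFF2F5.
Split into bytes (most-significant first): 04 BF F2 F5.
In little-endian order the low byte comes first in memory.
So at ascending addresses the bytes are F5 F2 BF 04.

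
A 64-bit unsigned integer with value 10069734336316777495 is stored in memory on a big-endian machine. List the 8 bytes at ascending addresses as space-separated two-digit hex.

8B BE E2 06 F2 B7 24 17

10069734336316777495 in hexadecimal, padded to 64 bits, is 0x8BBEE206F2B72417.
Split into bytes (most-significant first): 8B BE E2 06 F2 B7 24 17.
Big-endian: lowest address holds the most-significant byte.
So the memory order matches the most-significant-first order: 8B BE E2 06 F2 B7 24 17.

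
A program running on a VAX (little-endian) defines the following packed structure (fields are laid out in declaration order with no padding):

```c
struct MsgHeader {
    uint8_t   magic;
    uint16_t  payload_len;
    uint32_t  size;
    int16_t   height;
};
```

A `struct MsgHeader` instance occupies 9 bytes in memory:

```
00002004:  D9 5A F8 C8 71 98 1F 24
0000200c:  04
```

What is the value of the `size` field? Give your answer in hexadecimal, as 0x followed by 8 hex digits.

0x1F9871C8

`size` follows `magic` (1 B), `payload_len` (2 B), so it starts at offset 1 + 2 = 3 and occupies 4 bytes.
Bytes at offsets 3..6: C8 71 98 1F.
Little-endian stores the least-significant byte at the lowest address.
Reassemble most-significant byte first: 1F 98 71 C8 → 0x1F9871C8.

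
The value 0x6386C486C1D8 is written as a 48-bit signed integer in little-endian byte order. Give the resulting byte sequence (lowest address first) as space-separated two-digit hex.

Split into bytes (most-significant first): 63 86 C4 86 C1 D8.
Little-endian stores the least-significant byte at the lowest address.
So at ascending addresses the bytes are D8 C1 86 C4 86 63.

D8 C1 86 C4 86 63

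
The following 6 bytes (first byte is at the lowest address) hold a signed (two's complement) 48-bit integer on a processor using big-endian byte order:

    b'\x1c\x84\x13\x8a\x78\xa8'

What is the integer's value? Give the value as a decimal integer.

In big-endian order the high byte comes first in memory.
The bytes are already most-significant first: 0x1C84138A78A8.
0x1C84138A78A8 = 31353589102760.

31353589102760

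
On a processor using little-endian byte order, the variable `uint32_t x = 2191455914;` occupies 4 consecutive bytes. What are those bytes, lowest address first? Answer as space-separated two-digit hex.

AA F6 9E 82

2191455914 in hexadecimal, padded to 32 bits, is 0x829EF6AA.
Split into bytes (most-significant first): 82 9E F6 AA.
Little-endian stores the least-significant byte at the lowest address.
So at ascending addresses the bytes are AA F6 9E 82.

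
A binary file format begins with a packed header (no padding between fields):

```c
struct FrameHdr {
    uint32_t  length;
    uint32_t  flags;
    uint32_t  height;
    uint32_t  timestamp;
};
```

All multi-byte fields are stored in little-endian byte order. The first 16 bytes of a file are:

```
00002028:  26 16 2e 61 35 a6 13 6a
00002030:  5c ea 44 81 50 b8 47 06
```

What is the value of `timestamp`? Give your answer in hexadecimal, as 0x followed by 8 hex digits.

`timestamp` follows `length` (4 B), `flags` (4 B), `height` (4 B), so it starts at offset 4 + 4 + 4 = 12 and occupies 4 bytes.
Bytes at offsets 12..15: 50 B8 47 06.
In little-endian order the low byte comes first in memory.
Reassemble most-significant byte first: 06 47 B8 50 → 0x0647B850.

0x0647B850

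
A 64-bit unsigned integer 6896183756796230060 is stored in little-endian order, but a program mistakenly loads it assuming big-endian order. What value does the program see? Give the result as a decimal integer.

6896183756796230060 in 64-bit hexadecimal is 0x5FB42A96D9A879AC.
Stored little-endian, the bytes at ascending addresses are AC 79 A8 D9 96 2A B4 5F.
Read back as big-endian, the last byte is least significant, giving 0xAC79A8D9962AB45F.
0xAC79A8D9962AB45F = 12428150299186345055.

12428150299186345055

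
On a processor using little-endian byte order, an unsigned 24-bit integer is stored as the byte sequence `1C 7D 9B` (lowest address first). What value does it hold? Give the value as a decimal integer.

10190108

Little-endian: lowest address holds the least-significant byte.
Reassemble most-significant byte first: 9B 7D 1C → 0x9B7D1C.
0x9B7D1C = 10190108.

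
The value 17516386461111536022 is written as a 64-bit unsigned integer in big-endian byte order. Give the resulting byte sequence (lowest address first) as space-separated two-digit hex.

F3 16 B4 AE 3B 03 C9 96

17516386461111536022 in hexadecimal, padded to 64 bits, is 0xF316B4AE3B03C996.
Split into bytes (most-significant first): F3 16 B4 AE 3B 03 C9 96.
Big-endian stores the most-significant byte at the lowest address.
So the memory order matches the most-significant-first order: F3 16 B4 AE 3B 03 C9 96.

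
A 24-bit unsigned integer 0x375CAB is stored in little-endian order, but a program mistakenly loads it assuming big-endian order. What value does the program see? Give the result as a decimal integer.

Stored little-endian, the bytes at ascending addresses are AB 5C 37.
Read back as big-endian, the last byte is least significant, giving 0xAB5C37.
0xAB5C37 = 11230263.

11230263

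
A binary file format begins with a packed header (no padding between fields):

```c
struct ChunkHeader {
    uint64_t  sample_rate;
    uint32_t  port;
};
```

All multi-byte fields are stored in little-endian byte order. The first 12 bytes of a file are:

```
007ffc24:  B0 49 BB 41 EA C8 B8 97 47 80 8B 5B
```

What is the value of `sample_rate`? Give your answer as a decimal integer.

10932709003892574640

`sample_rate` is the first field, at byte offset 0, occupying 8 bytes.
Bytes at offsets 0..7: B0 49 BB 41 EA C8 B8 97.
Little-endian: lowest address holds the least-significant byte.
Reassemble most-significant byte first: 97 B8 C8 EA 41 BB 49 B0 → 0x97B8C8EA41BB49B0.
0x97B8C8EA41BB49B0 = 10932709003892574640.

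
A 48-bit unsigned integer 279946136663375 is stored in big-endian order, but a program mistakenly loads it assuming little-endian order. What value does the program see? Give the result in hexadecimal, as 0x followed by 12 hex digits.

279946136663375 in 48-bit hexadecimal is 0xFE9C0A08354F.
Stored big-endian, the bytes at ascending addresses are FE 9C 0A 08 35 4F.
Read back as little-endian, the first byte is least significant, giving 0x4F35080A9CFE.

0x4F35080A9CFE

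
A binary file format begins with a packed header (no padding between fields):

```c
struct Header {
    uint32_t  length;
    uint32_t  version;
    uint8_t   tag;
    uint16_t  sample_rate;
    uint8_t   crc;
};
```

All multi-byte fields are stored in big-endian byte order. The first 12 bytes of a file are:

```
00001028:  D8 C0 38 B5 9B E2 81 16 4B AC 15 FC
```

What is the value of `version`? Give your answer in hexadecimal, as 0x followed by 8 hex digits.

`version` follows `length` (4 bytes), so it starts at byte offset 4 and occupies 4 bytes.
Bytes at offsets 4..7: 9B E2 81 16.
Big-endian stores the most-significant byte at the lowest address.
The bytes are already most-significant first: 0x9BE28116.

0x9BE28116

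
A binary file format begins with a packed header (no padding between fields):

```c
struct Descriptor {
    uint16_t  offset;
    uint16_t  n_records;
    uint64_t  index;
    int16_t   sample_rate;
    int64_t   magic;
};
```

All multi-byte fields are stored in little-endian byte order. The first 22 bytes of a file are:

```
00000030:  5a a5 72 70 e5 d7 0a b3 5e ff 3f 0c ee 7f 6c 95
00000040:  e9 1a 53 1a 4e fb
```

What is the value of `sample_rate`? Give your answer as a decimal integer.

`sample_rate` follows `offset` (2 B), `n_records` (2 B), `index` (8 B), so it starts at offset 2 + 2 + 8 = 12 and occupies 2 bytes.
Bytes at offsets 12..13: EE 7F.
In little-endian order the low byte comes first in memory.
Reassemble most-significant byte first: 7F EE → 0x7FEE.
0x7FEE = 32750.

32750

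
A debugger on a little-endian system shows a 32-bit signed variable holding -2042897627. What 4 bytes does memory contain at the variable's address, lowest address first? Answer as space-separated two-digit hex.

Two's complement of -2042897627 in 32 bits: 2042897627 = 0x79C424DB; invert → 0x863BDB24; add 1 → 0x863BDB25.
Split into bytes (most-significant first): 86 3B DB 25.
Little-endian: lowest address holds the least-significant byte.
So at ascending addresses the bytes are 25 DB 3B 86.

25 DB 3B 86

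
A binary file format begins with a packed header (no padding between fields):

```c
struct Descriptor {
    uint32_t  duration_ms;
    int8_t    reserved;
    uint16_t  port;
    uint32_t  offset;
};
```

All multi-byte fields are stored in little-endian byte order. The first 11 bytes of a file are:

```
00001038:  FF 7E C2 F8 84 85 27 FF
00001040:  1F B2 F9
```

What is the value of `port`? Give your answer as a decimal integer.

10117

`port` follows `duration_ms` (4 B), `reserved` (1 B), so it starts at offset 4 + 1 = 5 and occupies 2 bytes.
Bytes at offsets 5..6: 85 27.
In little-endian order the low byte comes first in memory.
Reassemble most-significant byte first: 27 85 → 0x2785.
0x2785 = 10117.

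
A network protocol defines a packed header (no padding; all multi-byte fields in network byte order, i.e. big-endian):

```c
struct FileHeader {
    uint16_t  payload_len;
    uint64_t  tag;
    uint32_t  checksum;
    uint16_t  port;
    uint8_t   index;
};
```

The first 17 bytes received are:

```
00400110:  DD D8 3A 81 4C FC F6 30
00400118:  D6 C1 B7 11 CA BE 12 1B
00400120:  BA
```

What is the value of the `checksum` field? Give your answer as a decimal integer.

`checksum` follows `payload_len` (2 B), `tag` (8 B), so it starts at offset 2 + 8 = 10 and occupies 4 bytes.
Bytes at offsets 10..13: B7 11 CA BE.
In big-endian order the high byte comes first in memory.
The bytes are already most-significant first: 0xB711CABE.
0xB711CABE = 3071396542.

3071396542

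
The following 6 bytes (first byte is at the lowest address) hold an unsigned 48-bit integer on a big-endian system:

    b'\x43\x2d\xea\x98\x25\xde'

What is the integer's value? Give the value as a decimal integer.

73864488429022

Big-endian stores the most-significant byte at the lowest address.
The bytes are already most-significant first: 0x432DEA9825DE.
0x432DEA9825DE = 73864488429022.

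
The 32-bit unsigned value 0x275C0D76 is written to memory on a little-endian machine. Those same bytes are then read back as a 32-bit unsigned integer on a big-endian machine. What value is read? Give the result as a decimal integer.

Stored little-endian, the bytes at ascending addresses are 76 0D 5C 27.
Read back as big-endian, the last byte is least significant, giving 0x760D5C27.
0x760D5C27 = 1980587047.

1980587047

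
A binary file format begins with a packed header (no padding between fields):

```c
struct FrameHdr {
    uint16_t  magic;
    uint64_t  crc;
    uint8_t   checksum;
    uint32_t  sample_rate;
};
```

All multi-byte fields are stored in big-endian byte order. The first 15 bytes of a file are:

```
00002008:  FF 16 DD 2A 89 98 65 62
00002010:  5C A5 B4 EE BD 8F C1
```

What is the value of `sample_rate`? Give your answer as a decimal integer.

4005400513

`sample_rate` follows `magic` (2 B), `crc` (8 B), `checksum` (1 B), so it starts at offset 2 + 8 + 1 = 11 and occupies 4 bytes.
Bytes at offsets 11..14: EE BD 8F C1.
Big-endian: lowest address holds the most-significant byte.
The bytes are already most-significant first: 0xEEBD8FC1.
0xEEBD8FC1 = 4005400513.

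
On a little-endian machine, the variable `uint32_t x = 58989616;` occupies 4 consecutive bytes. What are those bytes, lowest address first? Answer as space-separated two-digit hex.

30 1C 84 03

58989616 in hexadecimal, padded to 32 bits, is 0x03841C30.
Split into bytes (most-significant first): 03 84 1C 30.
Little-endian: lowest address holds the least-significant byte.
So at ascending addresses the bytes are 30 1C 84 03.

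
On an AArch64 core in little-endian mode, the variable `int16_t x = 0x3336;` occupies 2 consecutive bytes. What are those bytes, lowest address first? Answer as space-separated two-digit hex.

36 33

Split into bytes (most-significant first): 33 36.
Little-endian stores the least-significant byte at the lowest address.
So at ascending addresses the bytes are 36 33.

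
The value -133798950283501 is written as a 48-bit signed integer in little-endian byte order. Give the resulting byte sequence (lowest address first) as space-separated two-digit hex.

13 D7 18 81 4F 86

Two's complement of -133798950283501 in 48 bits: 133798950283501 = 0x79B07EE728ED; invert → 0x864F8118D712; add 1 → 0x864F8118D713.
Split into bytes (most-significant first): 86 4F 81 18 D7 13.
In little-endian order the low byte comes first in memory.
So at ascending addresses the bytes are 13 D7 18 81 4F 86.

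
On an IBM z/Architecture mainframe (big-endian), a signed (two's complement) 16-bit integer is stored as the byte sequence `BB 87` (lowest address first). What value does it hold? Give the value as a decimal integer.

In big-endian order the high byte comes first in memory.
The bytes are already most-significant first: 0xBB87.
Top bit is set, so as a signed 16-bit value this is 0xBB87 − 2^16 = -17529.

-17529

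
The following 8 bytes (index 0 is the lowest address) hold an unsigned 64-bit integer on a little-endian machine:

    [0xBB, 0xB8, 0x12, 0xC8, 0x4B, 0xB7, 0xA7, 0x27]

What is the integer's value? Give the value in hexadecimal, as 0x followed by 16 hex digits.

Little-endian stores the least-significant byte at the lowest address.
Reassemble most-significant byte first: 27 A7 B7 4B C8 12 B8 BB → 0x27A7B74BC812B8BB.

0x27A7B74BC812B8BB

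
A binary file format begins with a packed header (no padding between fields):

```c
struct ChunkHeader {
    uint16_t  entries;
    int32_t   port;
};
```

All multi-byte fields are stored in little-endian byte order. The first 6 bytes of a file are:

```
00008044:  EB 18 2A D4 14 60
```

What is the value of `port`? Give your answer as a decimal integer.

1611977770

`port` follows `entries` (2 bytes), so it starts at byte offset 2 and occupies 4 bytes.
Bytes at offsets 2..5: 2A D4 14 60.
Little-endian: lowest address holds the least-significant byte.
Reassemble most-significant byte first: 60 14 D4 2A → 0x6014D42A.
0x6014D42A = 1611977770.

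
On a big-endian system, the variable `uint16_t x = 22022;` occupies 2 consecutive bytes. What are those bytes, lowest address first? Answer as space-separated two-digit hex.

56 06

22022 in hexadecimal, padded to 16 bits, is 0x5606.
Split into bytes (most-significant first): 56 06.
Big-endian: lowest address holds the most-significant byte.
So the memory order matches the most-significant-first order: 56 06.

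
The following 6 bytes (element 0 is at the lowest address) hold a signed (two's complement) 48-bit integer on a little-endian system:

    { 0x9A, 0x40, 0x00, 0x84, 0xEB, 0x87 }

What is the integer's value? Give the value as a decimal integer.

In little-endian order the low byte comes first in memory.
Reassemble most-significant byte first: 87 EB 84 00 40 9A → 0x87EB8400409A.
Top bit is set, so as a signed 48-bit value this is 0x87EB8400409A − 2^48 = -132029375037286.

-132029375037286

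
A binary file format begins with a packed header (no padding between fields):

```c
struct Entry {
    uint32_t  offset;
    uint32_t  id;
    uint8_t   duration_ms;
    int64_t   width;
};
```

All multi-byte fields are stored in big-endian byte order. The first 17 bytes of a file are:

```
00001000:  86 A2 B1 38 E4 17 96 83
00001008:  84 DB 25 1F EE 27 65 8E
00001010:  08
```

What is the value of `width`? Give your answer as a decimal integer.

`width` follows `offset` (4 B), `id` (4 B), `duration_ms` (1 B), so it starts at offset 4 + 4 + 1 = 9 and occupies 8 bytes.
Bytes at offsets 9..16: DB 25 1F EE 27 65 8E 08.
Big-endian stores the most-significant byte at the lowest address.
The bytes are already most-significant first: 0xDB251FEE27658E08.
Top bit is set, so as a signed 64-bit value this is 0xDB251FEE27658E08 − 2^64 = -2655681297541394936.

-2655681297541394936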